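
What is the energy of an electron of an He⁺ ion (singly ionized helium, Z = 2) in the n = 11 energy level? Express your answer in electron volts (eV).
-0.44978 eV

The energy levels of a hydrogen-like atom are given by:
E_n = -13.6057 Z² / n² eV  (with Z = 2 for He⁺)

For n = 11:
E_11 = -13.6057 × 2² / 11²
E_11 = -13.6057 × 4 / 121
E_11 = -0.44978 eV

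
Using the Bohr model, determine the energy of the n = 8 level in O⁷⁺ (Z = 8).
-13.605700 eV

For hydrogen-like ions, the energy levels scale with Z²:
E_n = -13.6057 Z² / n² eV

For O⁷⁺ (Z = 8) at n = 8:
E_8 = -13.6057 × 8² / 8²
E_8 = -13.6057 × 64 / 64
E_8 = -870.7648 / 64
E_8 = -13.605700 eV

The energy is 64 times more negative than hydrogen at the same n due to the stronger nuclear charge.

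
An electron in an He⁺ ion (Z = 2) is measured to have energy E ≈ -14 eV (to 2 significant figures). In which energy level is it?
n = 2

The exact energy levels follow E_n = -13.6057 Z² / n² eV with Z = 2.

The measured value (-14 eV) is reported to only 2 significant figures, so we must test candidate n values and see which one matches to that precision.

Candidate energies:
  n = 1:  E = -13.6057 × 2² / 1² = -54.42280 eV
  n = 2:  E = -13.6057 × 2² / 2² = -13.60570 eV  ← matches
  n = 3:  E = -13.6057 × 2² / 3² = -6.04698 eV
  n = 4:  E = -13.6057 × 2² / 4² = -3.40143 eV

Checking against the measurement of -14 eV (2 sig figs), only n = 2 agrees:
E_2 = -13.60570 eV, which rounds to -14 eV ✓

Therefore n = 2.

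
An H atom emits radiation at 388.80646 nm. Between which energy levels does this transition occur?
n = 8 → n = 2

First, find the photon energy from the wavelength (hc = 1239.84 eV·nm):
E = hc/λ = 1239.84 eV·nm / 388.80646 nm = 3.1888359 eV

The energy levels of hydrogen satisfy E_n = -13.6057 / n² eV, so an emission n_i → n_f releases
ΔE = 13.6057 × (1/n_f² − 1/n_i²) eV.

Setting ΔE equal to the photon energy:
1/n_f² − 1/n_i² = 3.1888359 / 13.6057 = 0.23437500

Since 1/n_i² must be positive, we need 1/n_f² > 0.23437500, i.e. n_f ≤ 2. For each allowed n_f, solve n_i = (1/n_f² − 0.23437500)^(−1/2) and check whether it is a whole number:
  n_f = 1: 1/n_i² = 1.00000000 − 0.23437500 = 0.76562500 → n_i = 1.143  (not an integer) ✗
  n_f = 2: 1/n_i² = 0.25000000 − 0.23437500 = 0.01562500 → n_i = 8.000  → integer, n_i = 8 ✓

Only n_f = 2 gives an integer upper level, n_i = 8.

The transition is from n = 8 to n = 2 (emission).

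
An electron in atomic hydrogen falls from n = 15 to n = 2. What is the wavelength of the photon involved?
371.10345 nm

First, find the transition energy using E_n = -13.6057 / n² eV:
E_15 = -13.6057 / 15² = -0.060469778 eV
E_2 = -13.6057 / 2² = -3.401425000 eV

Photon energy: |ΔE| = |E_2 - E_15| = 3.340955222 eV

Convert to wavelength using E = hc/λ with hc = 1239.84 eV·nm:
λ = hc/E = 1239.84 eV·nm / 3.340955222 eV
λ = 371.10345 nm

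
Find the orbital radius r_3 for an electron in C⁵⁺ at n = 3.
0.0794 nm (or 0.7938 Å)

The Bohr radius formula is:
r_n = n² a₀ / Z

where a₀ = 0.0529177 nm is the Bohr radius.

For C⁵⁺ (Z = 6) at n = 3:
r_3 = 3² × 0.0529177 nm / 6
r_3 = 9 × 0.0529177 nm / 6
r_3 = 0.47626 nm / 6
r_3 = 0.0794 nm

The electron orbits at approximately 0.0794 nm from the nucleus.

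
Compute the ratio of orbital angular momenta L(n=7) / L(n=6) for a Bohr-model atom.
1.166667

In the Bohr model, L_n = nℏ, so the ratio is purely the ratio of quantum numbers:

L_7/L_6 = 7ℏ / 6ℏ = 7/6 = 1.166667

The angular momentum scales linearly with n.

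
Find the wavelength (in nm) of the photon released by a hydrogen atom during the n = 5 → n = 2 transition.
433.9358 nm

First, find the transition energy using E_n = -13.6057 / n² eV:
E_5 = -13.6057 / 5² = -0.54422800 eV
E_2 = -13.6057 / 2² = -3.40142500 eV

Photon energy: |ΔE| = |E_2 - E_5| = 2.85719700 eV

Convert to wavelength using E = hc/λ with hc = 1239.84 eV·nm:
λ = hc/E = 1239.84 eV·nm / 2.85719700 eV
λ = 433.9358 nm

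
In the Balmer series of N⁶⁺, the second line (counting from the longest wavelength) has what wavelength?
9.919 nm

The lines of a series are numbered from the longest wavelength (smallest ΔE) outward; the second line is the transition from n = n_f + 2 to n_f.
The Balmer series has all transitions ending at n_f = 2.

For N⁶⁺ (Z = 7), the second line (β-line) is the jump from n = 4 to n = 2:
E_4 = -13.6057 × 7² / 4² = -41.66746 eV
E_2 = -13.6057 × 7² / 2² = -166.66983 eV
ΔE = E_4 - E_2 = 125.00237 eV

λ = hc/E = 1239.84 eV·nm / 125.00237 eV
λ = 9.919 nm

This is the β-line of the Balmer series in N⁶⁺.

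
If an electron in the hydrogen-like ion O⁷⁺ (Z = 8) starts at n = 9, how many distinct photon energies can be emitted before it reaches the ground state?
36

The electron can occupy levels n = 1, 2, ..., 9 during de-excitation — that is m = 9 - 1 + 1 = 9 distinct levels.

The number of distinct spectral lines equals the number of ways to choose 2 of these m levels (each pair gives one possible emission transition):

Number of lines = m(m-1)/2 = 9×8/2 = 36

These correspond to all possible transitions between the 9 levels:
9 → 8, 9 → 7, 9 → 6, 9 → 5, 9 → 4, 9 → 3, 9 → 2, 9 → 1...

Each transition produces a photon with a unique energy (and thus wavelength). This count does not depend on Z.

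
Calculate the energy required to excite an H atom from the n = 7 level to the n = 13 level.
0.197160 eV

The energy levels of a hydrogen-like atom are E_n = -13.6057 eV / n².

Energy at n = 7: E_7 = -13.6057 / 7² = -0.277667347 eV
Energy at n = 13: E_13 = -13.6057 / 13² = -0.080507101 eV

The excitation energy is the difference:
ΔE = E_13 - E_7
ΔE = -0.080507101 - (-0.277667347)
ΔE = 0.197160 eV

Since this is positive, energy must be absorbed (photon absorption).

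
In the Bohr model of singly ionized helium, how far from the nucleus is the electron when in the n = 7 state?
1.2965 nm (or 12.9649 Å)

The Bohr radius formula is:
r_n = n² a₀ / Z

where a₀ = 0.0529177 nm is the Bohr radius.

For He⁺ (Z = 2) at n = 7:
r_7 = 7² × 0.0529177 nm / 2
r_7 = 49 × 0.0529177 nm / 2
r_7 = 2.59297 nm / 2
r_7 = 1.2965 nm

The electron orbits at approximately 1.2965 nm from the nucleus.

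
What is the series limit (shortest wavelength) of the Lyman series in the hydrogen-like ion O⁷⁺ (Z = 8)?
1.423852 nm

The series limit corresponds to the transition from n = ∞ to n = 1.
This is the highest energy (shortest wavelength) transition in the Lyman series.

E_∞ = 0 eV
E_1 = -13.6057 × 8² / 1² = -870.76480000 eV

Energy at series limit:
ΔE = E_∞ - E_1 = 0 - (-870.76480000) = 870.76480000 eV
λ = hc/E = 1239.84 eV·nm / 870.76480000 eV = 1.423852 nm

This energy equals the ionization energy from the n = 1 state of O⁷⁺.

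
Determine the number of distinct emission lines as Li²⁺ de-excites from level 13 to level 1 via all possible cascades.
78

The electron can occupy levels n = 1, 2, ..., 13 during de-excitation — that is m = 13 - 1 + 1 = 13 distinct levels.

The number of distinct spectral lines equals the number of ways to choose 2 of these m levels (each pair gives one possible emission transition):

Number of lines = m(m-1)/2 = 13×12/2 = 78

These correspond to all possible transitions between the 13 levels:
13 → 12, 13 → 11, 13 → 10, 13 → 9, 13 → 8, 13 → 7, 13 → 6, 13 → 5...

Each transition produces a photon with a unique energy (and thus wavelength). This count does not depend on Z.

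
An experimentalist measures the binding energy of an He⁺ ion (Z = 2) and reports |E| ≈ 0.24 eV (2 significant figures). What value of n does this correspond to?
n = 15

The exact energy levels follow E_n = -13.6057 Z² / n² eV with Z = 2.

The measured value (-0.24 eV) is reported to only 2 significant figures, so we must test candidate n values and see which one matches to that precision.

Candidate energies:
  n = 13:  E = -13.6057 × 2² / 13² = -0.32203 eV
  n = 14:  E = -13.6057 × 2² / 14² = -0.27767 eV
  n = 15:  E = -13.6057 × 2² / 15² = -0.24188 eV  ← matches
  n = 16:  E = -13.6057 × 2² / 16² = -0.21259 eV
  n = 17:  E = -13.6057 × 2² / 17² = -0.18831 eV

Checking against the measurement of -0.24 eV (2 sig figs), only n = 15 agrees:
E_15 = -0.24188 eV, which rounds to -0.24 eV ✓

Therefore n = 15.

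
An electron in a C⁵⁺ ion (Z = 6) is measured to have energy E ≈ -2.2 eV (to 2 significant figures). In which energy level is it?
n = 15

The exact energy levels follow E_n = -13.6057 Z² / n² eV with Z = 6.

The measured value (-2.2 eV) is reported to only 2 significant figures, so we must test candidate n values and see which one matches to that precision.

Candidate energies:
  n = 13:  E = -13.6057 × 6² / 13² = -2.898256 eV
  n = 14:  E = -13.6057 × 6² / 14² = -2.499006 eV
  n = 15:  E = -13.6057 × 6² / 15² = -2.176912 eV  ← matches
  n = 16:  E = -13.6057 × 6² / 16² = -1.913302 eV
  n = 17:  E = -13.6057 × 6² / 17² = -1.694828 eV

Checking against the measurement of -2.2 eV (2 sig figs), only n = 15 agrees:
E_15 = -2.176912 eV, which rounds to -2.2 eV ✓

Therefore n = 15.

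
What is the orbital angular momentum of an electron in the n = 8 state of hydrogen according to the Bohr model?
8.4366e-34 J·s (or 8ℏ)

In the Bohr model, angular momentum is quantized:
L = nℏ

where ℏ = h/(2π) = 1.054572e-34 J·s

For n = 8:
L = 8 × 1.054572e-34 J·s
L = 8.4366e-34 J·s

This can also be written as L = 8ℏ.
The angular momentum is an integer multiple of the reduced Planck constant.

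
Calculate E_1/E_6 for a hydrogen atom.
36.000000

Using E_n = -13.6057 Z² / n² eV with Z = 1:

E_1 = -13.6057 / 1² = -13.6057 / 1 = -13.605700000000 eV
E_6 = -13.6057 / 6² = -13.6057 / 36 = -0.377936111111 eV

The ratio is:
E_1/E_6 = (-13.605700000000) / (-0.377936111111)
E_1/E_6 = (-13.6057/1) / (-13.6057/36)
E_1/E_6 = 36/1
E_1/E_6 = 36.000000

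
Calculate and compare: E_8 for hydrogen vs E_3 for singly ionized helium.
He⁺ at n = 3 (E = -6.0470 eV)

Using E_n = -13.6057 Z² / n² eV:

H (Z = 1) at n = 8:
E = -13.6057 × 1² / 8² = -13.6057 × 1 / 64 = -0.2125891 eV

He⁺ (Z = 2) at n = 3:
E = -13.6057 × 2² / 3² = -13.6057 × 4 / 9 = -6.0469778 eV

Since -6.0469778 eV < -0.2125891 eV,
He⁺ at n = 3 is more tightly bound (requires more energy to ionize).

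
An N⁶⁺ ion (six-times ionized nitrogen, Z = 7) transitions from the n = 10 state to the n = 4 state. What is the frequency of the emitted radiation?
8.4631e+15 Hz

First, find the transition energy:
E_10 = -13.6057 × 7² / 10² = -6.66679300 eV
E_4 = -13.6057 × 7² / 4² = -41.66745625 eV
|ΔE| = |E_4 - E_10| = 35.00066325 eV

Convert to Joules: E = 35.00066325 eV × (1.602177 × 10⁻¹⁹ J/eV) = 5.607726e-18 J

Using E = hf:
f = E/h = 5.607726e-18 J / (6.62607 × 10⁻³⁴ J·s)
f = 8.4631e+15 Hz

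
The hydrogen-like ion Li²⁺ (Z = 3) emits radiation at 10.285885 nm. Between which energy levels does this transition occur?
n = 8 → n = 1

First, find the photon energy from the wavelength (hc = 1239.84 eV·nm):
E = hc/λ = 1239.84 eV·nm / 10.285885 nm = 120.53800 eV

The energy levels of Li²⁺ satisfy E_n = -13.6057 × 3² / n² eV, so an emission n_i → n_f releases
ΔE = 13.6057 × 3² × (1/n_f² − 1/n_i²) eV.

Setting ΔE equal to the photon energy:
1/n_f² − 1/n_i² = 120.53800 / (13.6057 × 3²) = 0.98437501

Since 1/n_i² must be positive, we need 1/n_f² > 0.98437501, i.e. n_f ≤ 1. For each allowed n_f, solve n_i = (1/n_f² − 0.98437501)^(−1/2) and check whether it is a whole number:
  n_f = 1: 1/n_i² = 1.00000000 − 0.98437501 = 0.01562499 → n_i = 8.000  → integer, n_i = 8 ✓

Only n_f = 1 gives an integer upper level, n_i = 8.

The transition is from n = 8 to n = 1 (emission).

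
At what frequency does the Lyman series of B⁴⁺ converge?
8.225e+16 Hz

The series limit corresponds to the transition from n = ∞ to n = 1.
This is the highest energy (shortest wavelength) transition in the Lyman series.

E_∞ = 0 eV
E_1 = -13.6057 × 5² / 1² = -340.1425000 eV

Energy at series limit:
ΔE = E_∞ - E_1 = 0 - (-340.1425000) = 340.1425000 eV
E = 340.1425000 eV × (1.602177 × 10⁻¹⁹ J/eV) = 5.44968e-17 J
f = E/h = 5.44968e-17 J / (6.62607 × 10⁻³⁴ J·s) = 8.225e+16 Hz

This energy equals the ionization energy from the n = 1 state of B⁴⁺.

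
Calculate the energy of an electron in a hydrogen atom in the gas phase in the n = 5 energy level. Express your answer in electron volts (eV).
-0.54 eV

The energy levels of a hydrogen-like atom are given by:
E_n = -13.6057 eV / n²

For n = 5:
E_5 = -13.6057 eV / 5²
E_5 = -13.6057 eV / 25
E_5 = -0.54 eV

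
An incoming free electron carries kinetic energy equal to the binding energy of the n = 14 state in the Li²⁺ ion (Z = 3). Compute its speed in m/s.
4.6879e+05 m/s (or 0.156% of c)

The binding energy at n = 14 for Li²⁺ is:
E_14 = -13.6057 × 3²/14² = -0.62475153 eV
|E_14| = 0.62475153 eV

Convert to Joules:
KE = 0.62475153 eV × (1.602177 × 10⁻¹⁹ J/eV) = 1.000963e-19 J

Using KE = ½mv²:
v = √(2·KE/m_e)
v = √(2 × 1.000963e-19 J / 9.10938 × 10⁻³¹ kg)
v = 4.6879e+05 m/s

This is approximately 0.156% the speed of light.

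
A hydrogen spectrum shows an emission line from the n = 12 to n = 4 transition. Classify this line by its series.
Brackett series

The spectral series in hydrogen are named based on the final (lower) energy level:
- Lyman series: n_final = 1 (ultraviolet)
- Balmer series: n_final = 2 (visible/near-UV)
- Paschen series: n_final = 3 (infrared)
- Brackett series: n_final = 4 (infrared)
- Pfund series: n_final = 5 (far infrared)

Since this transition ends at n = 4, it belongs to the Brackett series.

For reference, this 12 → 4 line has photon energy
ΔE = 13.6057 eV × (1/4² - 1/12²) = 0.75587222 eV,
corresponding to wavelength λ = hc/ΔE = 1239.84 eV·nm / 0.75587222 eV = 1640.28 nm in the infrared region.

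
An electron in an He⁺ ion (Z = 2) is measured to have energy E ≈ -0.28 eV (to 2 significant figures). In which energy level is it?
n = 14

The exact energy levels follow E_n = -13.6057 Z² / n² eV with Z = 2.

The measured value (-0.28 eV) is reported to only 2 significant figures, so we must test candidate n values and see which one matches to that precision.

Candidate energies:
  n = 12:  E = -13.6057 × 2² / 12² = -0.37794 eV
  n = 13:  E = -13.6057 × 2² / 13² = -0.32203 eV
  n = 14:  E = -13.6057 × 2² / 14² = -0.27767 eV  ← matches
  n = 15:  E = -13.6057 × 2² / 15² = -0.24188 eV
  n = 16:  E = -13.6057 × 2² / 16² = -0.21259 eV

Checking against the measurement of -0.28 eV (2 sig figs), only n = 14 agrees:
E_14 = -0.27767 eV, which rounds to -0.28 eV ✓

Therefore n = 14.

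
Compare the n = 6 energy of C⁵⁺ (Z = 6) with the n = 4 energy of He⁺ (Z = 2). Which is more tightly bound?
C⁵⁺ at n = 6 (E = -13.60570 eV)

Using E_n = -13.6057 Z² / n² eV:

C⁵⁺ (Z = 6) at n = 6:
E = -13.6057 × 6² / 6² = -13.6057 × 36 / 36 = -13.60570000 eV

He⁺ (Z = 2) at n = 4:
E = -13.6057 × 2² / 4² = -13.6057 × 4 / 16 = -3.40142500 eV

Since -13.60570000 eV < -3.40142500 eV,
C⁵⁺ at n = 6 is more tightly bound (requires more energy to ionize).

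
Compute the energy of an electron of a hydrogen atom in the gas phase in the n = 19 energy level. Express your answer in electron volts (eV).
-0.04 eV

The energy levels of a hydrogen-like atom are given by:
E_n = -13.6057 eV / n²

For n = 19:
E_19 = -13.6057 eV / 19²
E_19 = -13.6057 eV / 361
E_19 = -0.04 eV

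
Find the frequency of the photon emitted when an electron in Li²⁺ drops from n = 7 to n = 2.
6.80e+15 Hz

First, find the transition energy:
E_7 = -13.6057 × 3² / 7² = -2.4990 eV
E_2 = -13.6057 × 3² / 2² = -30.6128 eV
|ΔE| = |E_2 - E_7| = 28.1138 eV

Convert to Joules: E = 28.1138 eV × (1.602177 × 10⁻¹⁹ J/eV) = 4.5043e-18 J

Using E = hf:
f = E/h = 4.5043e-18 J / (6.62607 × 10⁻³⁴ J·s)
f = 6.80e+15 Hz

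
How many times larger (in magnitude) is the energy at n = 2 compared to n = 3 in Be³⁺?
2.250000

Using E_n = -13.6057 Z² / n² eV with Z = 4:

E_2 = -13.6057 × 4² / 2² = -217.6912 / 4 = -54.422800000000 eV
E_3 = -13.6057 × 4² / 3² = -217.6912 / 9 = -24.187911111111 eV

The ratio is:
E_2/E_3 = (-54.422800000000) / (-24.187911111111)
E_2/E_3 = (-217.6912/4) / (-217.6912/9)
E_2/E_3 = 9/4
E_2/E_3 = 2.250000
(Note: the Z² factors cancel in the ratio.)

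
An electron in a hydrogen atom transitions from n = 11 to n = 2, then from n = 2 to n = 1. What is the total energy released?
13.49326 eV

The energy levels of hydrogen are E_n = -13.6057 / n² eV.

First transition (11 → 2):
ΔE₁ = |E_2 - E_11|
ΔE₁ = |-3.40142500000 - (-0.11244380165)| = 3.28898120 eV

Second transition (2 → 1):
ΔE₂ = |E_1 - E_2|
ΔE₂ = |-13.60570000000 - (-3.40142500000)| = 10.20427500 eV

Total energy released:
E_total = ΔE₁ + ΔE₂ = 3.28898120 + 10.20427500 = 13.49326 eV

Note: This equals the direct transition 11 → 1: 13.49326 eV ✓
Energy is conserved regardless of the path taken.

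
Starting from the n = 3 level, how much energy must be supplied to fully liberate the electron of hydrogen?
1.512 eV

The ionization energy is the energy needed to remove the electron completely (n → ∞).

For hydrogen, E_n = -13.6057 eV / n².

At n = 3: E_3 = -13.6057 / 3² = -1.511744 eV
At n = ∞: E_∞ = 0 eV

Ionization energy = E_∞ - E_3 = 0 - (-1.511744) = 1.511744 eV
Ionization energy ≈ 1.512 eV

This is also called the binding energy of the electron in state n = 3.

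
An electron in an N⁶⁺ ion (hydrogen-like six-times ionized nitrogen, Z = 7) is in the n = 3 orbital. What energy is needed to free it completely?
74.0755 eV

The ionization energy is the energy needed to remove the electron completely (n → ∞).

For a hydrogen-like ion with Z = 7, E_n = -13.6057 Z² / n² eV.

At n = 3: E_3 = -13.6057 × 7² / 3² = -74.0754778 eV
At n = ∞: E_∞ = 0 eV

Ionization energy = E_∞ - E_3 = 0 - (-74.0754778) = 74.0754778 eV
Ionization energy ≈ 74.0755 eV

This is also called the binding energy of the electron in state n = 3.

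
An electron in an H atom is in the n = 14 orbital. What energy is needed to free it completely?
0.06942 eV

The ionization energy is the energy needed to remove the electron completely (n → ∞).

For hydrogen, E_n = -13.6057 eV / n².

At n = 14: E_14 = -13.6057 / 14² = -0.06941684 eV
At n = ∞: E_∞ = 0 eV

Ionization energy = E_∞ - E_14 = 0 - (-0.06941684) = 0.06941684 eV
Ionization energy ≈ 0.06942 eV

This is also called the binding energy of the electron in state n = 14.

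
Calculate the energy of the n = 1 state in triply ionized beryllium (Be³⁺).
-217.69 eV

For hydrogen-like ions, the energy levels scale with Z²:
E_n = -13.6057 Z² / n² eV

For Be³⁺ (Z = 4) at n = 1:
E_1 = -13.6057 × 4² / 1²
E_1 = -13.6057 × 16 / 1
E_1 = -217.6912 / 1
E_1 = -217.69 eV

The energy is 16 times more negative than hydrogen at the same n due to the stronger nuclear charge.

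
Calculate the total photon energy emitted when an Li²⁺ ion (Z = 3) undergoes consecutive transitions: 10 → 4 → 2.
29.39 eV

The energy levels of Li²⁺ are E_n = -13.6057 × 3² / n² eV.

First transition (10 → 4):
ΔE₁ = |E_4 - E_10|
ΔE₁ = |-7.65320625 - (-1.22451300)| = 6.42869 eV

Second transition (4 → 2):
ΔE₂ = |E_2 - E_4|
ΔE₂ = |-30.61282500 - (-7.65320625)| = 22.95962 eV

Total energy released:
E_total = ΔE₁ + ΔE₂ = 6.42869 + 22.95962 = 29.39 eV

Note: This equals the direct transition 10 → 2: 29.39 eV ✓
Energy is conserved regardless of the path taken.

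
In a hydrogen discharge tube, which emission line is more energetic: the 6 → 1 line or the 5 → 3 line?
6 → 1

Calculate the energy for each transition:

Transition 6 → 1:
ΔE₁ = |E_1 - E_6| = |-13.6057/1² - (-13.6057/6²)|
ΔE₁ = |-13.605700000 - (-0.377936111)| = 13.227764 eV

Transition 5 → 3:
ΔE₂ = |E_3 - E_5| = |-13.6057/3² - (-13.6057/5²)|
ΔE₂ = |-1.511744444 - (-0.544228000)| = 0.967516 eV

Since 13.227764 eV > 0.967516 eV, the transition 6 → 1 emits the more energetic photon.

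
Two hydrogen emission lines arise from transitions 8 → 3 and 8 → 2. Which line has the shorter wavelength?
8 → 2

Calculate the energy for each transition:

Transition 8 → 3:
ΔE₁ = |E_3 - E_8| = |-13.6057/3² - (-13.6057/8²)|
ΔE₁ = |-1.51174444 - (-0.21258906)| = 1.29916 eV

Transition 8 → 2:
ΔE₂ = |E_2 - E_8| = |-13.6057/2² - (-13.6057/8²)|
ΔE₂ = |-3.40142500 - (-0.21258906)| = 3.18884 eV

Since 3.18884 eV > 1.29916 eV, the transition 8 → 2 emits the more energetic photon.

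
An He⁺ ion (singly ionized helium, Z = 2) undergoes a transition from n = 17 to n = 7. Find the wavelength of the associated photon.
1344.2110 nm

First, find the transition energy using E_n = -13.6057 Z² / n² eV:
E_17 = -13.6057 × 2² / 17² = -0.1883141869 eV
E_7 = -13.6057 × 2² / 7² = -1.1106693878 eV

Photon energy: |ΔE| = |E_7 - E_17| = 0.9223552009 eV

Convert to wavelength using E = hc/λ with hc = 1239.84 eV·nm:
λ = hc/E = 1239.84 eV·nm / 0.9223552009 eV
λ = 1344.2110 nm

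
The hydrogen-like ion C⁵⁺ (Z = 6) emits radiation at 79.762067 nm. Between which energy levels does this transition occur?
n = 11 → n = 5

First, find the photon energy from the wavelength (hc = 1239.84 eV·nm):
E = hc/λ = 1239.84 eV·nm / 79.762067 nm = 15.544231 eV

The energy levels of C⁵⁺ satisfy E_n = -13.6057 × 6² / n² eV, so an emission n_i → n_f releases
ΔE = 13.6057 × 6² × (1/n_f² − 1/n_i²) eV.

Setting ΔE equal to the photon energy:
1/n_f² − 1/n_i² = 15.544231 / (13.6057 × 6²) = 0.031735537

Since 1/n_i² must be positive, we need 1/n_f² > 0.031735537, i.e. n_f ≤ 5. For each allowed n_f, solve n_i = (1/n_f² − 0.031735537)^(−1/2) and check whether it is a whole number:
  n_f = 1: 1/n_i² = 1.000000000 − 0.031735537 = 0.968264463 → n_i = 1.016  (not an integer) ✗
  n_f = 2: 1/n_i² = 0.250000000 − 0.031735537 = 0.218264463 → n_i = 2.140  (not an integer) ✗
  n_f = 3: 1/n_i² = 0.111111111 − 0.031735537 = 0.079375574 → n_i = 3.549  (not an integer) ✗
  n_f = 4: 1/n_i² = 0.062500000 − 0.031735537 = 0.030764463 → n_i = 5.701  (not an integer) ✗
  n_f = 5: 1/n_i² = 0.040000000 − 0.031735537 = 0.008264463 → n_i = 11.000  → integer, n_i = 11 ✓

Only n_f = 5 gives an integer upper level, n_i = 11.

The transition is from n = 11 to n = 5 (emission).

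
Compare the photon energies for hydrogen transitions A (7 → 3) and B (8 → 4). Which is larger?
7 → 3

Calculate the energy for each transition:

Transition 7 → 3:
ΔE₁ = |E_3 - E_7| = |-13.6057/3² - (-13.6057/7²)|
ΔE₁ = |-1.511744444444 - (-0.277667346939)| = 1.234077098 eV

Transition 8 → 4:
ΔE₂ = |E_4 - E_8| = |-13.6057/4² - (-13.6057/8²)|
ΔE₂ = |-0.850356250000 - (-0.212589062500)| = 0.637767188 eV

Since 1.234077098 eV > 0.637767188 eV, the transition 7 → 3 emits the more energetic photon.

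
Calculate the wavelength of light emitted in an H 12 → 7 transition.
6768.30186 nm

First, find the transition energy using E_n = -13.6057 / n² eV:
E_12 = -13.6057 / 12² = -0.09448402778 eV
E_7 = -13.6057 / 7² = -0.27766734694 eV

Photon energy: |ΔE| = |E_7 - E_12| = 0.18318331916 eV

Convert to wavelength using E = hc/λ with hc = 1239.84 eV·nm:
λ = hc/E = 1239.84 eV·nm / 0.18318331916 eV
λ = 6768.30186 nm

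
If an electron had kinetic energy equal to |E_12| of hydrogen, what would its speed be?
1.82308e+05 m/s (or 0.06% of c)

The binding energy at n = 12 for hydrogen is:
E_12 = -13.6057/12² = -0.0944840278 eV
|E_12| = 0.0944840278 eV

Convert to Joules:
KE = 0.0944840278 eV × (1.602177 × 10⁻¹⁹ J/eV) = 1.5138014e-20 J

Using KE = ½mv²:
v = √(2·KE/m_e)
v = √(2 × 1.5138014e-20 J / 9.10938 × 10⁻³¹ kg)
v = 1.82308e+05 m/s

This is approximately 0.06% the speed of light.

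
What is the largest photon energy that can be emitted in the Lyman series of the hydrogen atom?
13.606 eV

The series limit corresponds to the transition from n = ∞ to n = 1.
This is the highest energy (shortest wavelength) transition in the Lyman series.

E_∞ = 0 eV
E_1 = -13.6057 / 1² = -13.606 eV

Energy at series limit:
ΔE = E_∞ - E_1 = 0 - (-13.606) = 13.606 eV

This energy equals the ionization energy from the n = 1 state of hydrogen.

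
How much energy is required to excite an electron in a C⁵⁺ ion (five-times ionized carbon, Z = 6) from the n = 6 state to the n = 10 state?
8.708 eV

The energy levels of a hydrogen-like atom are E_n = -13.6057 Z² eV / n².

Energy at n = 6: E_6 = -13.6057 × 6² / 6² = -13.605700 eV
Energy at n = 10: E_10 = -13.6057 × 6² / 10² = -4.898052 eV

The excitation energy is the difference:
ΔE = E_10 - E_6
ΔE = -4.898052 - (-13.605700)
ΔE = 8.708 eV

Since this is positive, energy must be absorbed (photon absorption).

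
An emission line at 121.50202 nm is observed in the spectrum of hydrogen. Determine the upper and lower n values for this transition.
n = 2 → n = 1

First, find the photon energy from the wavelength (hc = 1239.84 eV·nm):
E = hc/λ = 1239.84 eV·nm / 121.50202 nm = 10.204275 eV

The energy levels of hydrogen satisfy E_n = -13.6057 / n² eV, so an emission n_i → n_f releases
ΔE = 13.6057 × (1/n_f² − 1/n_i²) eV.

Setting ΔE equal to the photon energy:
1/n_f² − 1/n_i² = 10.204275 / 13.6057 = 0.75000000

Since 1/n_i² must be positive, we need 1/n_f² > 0.75000000, i.e. n_f ≤ 1. For each allowed n_f, solve n_i = (1/n_f² − 0.75000000)^(−1/2) and check whether it is a whole number:
  n_f = 1: 1/n_i² = 1.00000000 − 0.75000000 = 0.25000000 → n_i = 2.000  → integer, n_i = 2 ✓

Only n_f = 1 gives an integer upper level, n_i = 2.

The transition is from n = 2 to n = 1 (emission).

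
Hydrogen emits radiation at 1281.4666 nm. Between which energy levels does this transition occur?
n = 5 → n = 3

First, find the photon energy from the wavelength (hc = 1239.84 eV·nm):
E = hc/λ = 1239.84 eV·nm / 1281.4666 nm = 0.96751644 eV

The energy levels of hydrogen satisfy E_n = -13.6057 / n² eV, so an emission n_i → n_f releases
ΔE = 13.6057 × (1/n_f² − 1/n_i²) eV.

Setting ΔE equal to the photon energy:
1/n_f² − 1/n_i² = 0.96751644 / 13.6057 = 0.071111111

Since 1/n_i² must be positive, we need 1/n_f² > 0.071111111, i.e. n_f ≤ 3. For each allowed n_f, solve n_i = (1/n_f² − 0.071111111)^(−1/2) and check whether it is a whole number:
  n_f = 1: 1/n_i² = 1.000000000 − 0.071111111 = 0.928888889 → n_i = 1.038  (not an integer) ✗
  n_f = 2: 1/n_i² = 0.250000000 − 0.071111111 = 0.178888889 → n_i = 2.364  (not an integer) ✗
  n_f = 3: 1/n_i² = 0.111111111 − 0.071111111 = 0.040000000 → n_i = 5.000  → integer, n_i = 5 ✓

Only n_f = 3 gives an integer upper level, n_i = 5.

The transition is from n = 5 to n = 3 (emission).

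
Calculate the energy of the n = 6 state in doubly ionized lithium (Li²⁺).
-3.401425 eV

For hydrogen-like ions, the energy levels scale with Z²:
E_n = -13.6057 Z² / n² eV

For Li²⁺ (Z = 3) at n = 6:
E_6 = -13.6057 × 3² / 6²
E_6 = -13.6057 × 9 / 36
E_6 = -122.4513 / 36
E_6 = -3.401425 eV

The energy is 9 times more negative than hydrogen at the same n due to the stronger nuclear charge.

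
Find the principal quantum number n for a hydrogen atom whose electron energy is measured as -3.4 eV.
n = 2

The exact energy levels follow E_n = -13.6057 eV / n².

The measured value (-3.4 eV) is reported to only 2 significant figures, so we must test candidate n values and see which one matches to that precision.

Candidate energies:
  n = 1:  E = -13.6057/1² = -13.60570 eV
  n = 2:  E = -13.6057/2² = -3.40143 eV  ← matches
  n = 3:  E = -13.6057/3² = -1.51174 eV
  n = 4:  E = -13.6057/4² = -0.85036 eV

Checking against the measurement of -3.4 eV (2 sig figs), only n = 2 agrees:
E_2 = -3.40143 eV, which rounds to -3.4 eV ✓

Therefore n = 2.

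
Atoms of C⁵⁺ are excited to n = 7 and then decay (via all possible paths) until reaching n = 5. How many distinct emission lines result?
3

The electron can occupy levels n = 5, 6, ..., 7 during de-excitation — that is m = 7 - 5 + 1 = 3 distinct levels.

The number of distinct spectral lines equals the number of ways to choose 2 of these m levels (each pair gives one possible emission transition):

Number of lines = m(m-1)/2 = 3×2/2 = 3

These correspond to all possible transitions between the 3 levels:
7 → 6, 7 → 5, 6 → 5

Each transition produces a photon with a unique energy (and thus wavelength). This count does not depend on Z.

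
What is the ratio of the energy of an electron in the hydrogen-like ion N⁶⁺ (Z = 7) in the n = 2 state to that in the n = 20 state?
100.0000

Using E_n = -13.6057 Z² / n² eV with Z = 7:

E_2 = -13.6057 × 7² / 2² = -666.6793 / 4 = -166.6698250000 eV
E_20 = -13.6057 × 7² / 20² = -666.6793 / 400 = -1.6666982500 eV

The ratio is:
E_2/E_20 = (-166.6698250000) / (-1.6666982500)
E_2/E_20 = (-666.6793/4) / (-666.6793/400)
E_2/E_20 = 400/4
E_2/E_20 = 100.0000
(Note: the Z² factors cancel in the ratio.)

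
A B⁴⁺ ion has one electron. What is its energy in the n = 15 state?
-1.51174 eV

For hydrogen-like ions, the energy levels scale with Z²:
E_n = -13.6057 Z² / n² eV

For B⁴⁺ (Z = 5) at n = 15:
E_15 = -13.6057 × 5² / 15²
E_15 = -13.6057 × 25 / 225
E_15 = -340.1425 / 225
E_15 = -1.51174 eV

The energy is 25 times more negative than hydrogen at the same n due to the stronger nuclear charge.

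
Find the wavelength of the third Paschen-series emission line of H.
1093.51816 nm

The lines of a series are numbered from the longest wavelength (smallest ΔE) outward; the third line is the transition from n = n_f + 3 to n_f.
The Paschen series has all transitions ending at n_f = 3.

For H, the third line (γ-line) is the jump from n = 6 to n = 3:
E_6 = -13.6057 / 6² = -0.3779361111 eV
E_3 = -13.6057 / 3² = -1.5117444444 eV
ΔE = E_6 - E_3 = 1.1338083333 eV

λ = hc/E = 1239.84 eV·nm / 1.1338083333 eV
λ = 1093.51816 nm

This is the γ-line of the Paschen series in H.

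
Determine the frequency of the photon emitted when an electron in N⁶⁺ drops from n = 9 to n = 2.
3.8310e+16 Hz

First, find the transition energy:
E_9 = -13.6057 × 7² / 9² = -8.230609 eV
E_2 = -13.6057 × 7² / 2² = -166.669825 eV
|ΔE| = |E_2 - E_9| = 158.439216 eV

Convert to Joules: E = 158.439216 eV × (1.602177 × 10⁻¹⁹ J/eV) = 2.538477e-17 J

Using E = hf:
f = E/h = 2.538477e-17 J / (6.62607 × 10⁻³⁴ J·s)
f = 3.8310e+16 Hz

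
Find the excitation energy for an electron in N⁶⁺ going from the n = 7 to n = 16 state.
11.00 eV

The energy levels of a hydrogen-like atom are E_n = -13.6057 Z² eV / n².

Energy at n = 7: E_7 = -13.6057 × 7² / 7² = -13.60570 eV
Energy at n = 16: E_16 = -13.6057 × 7² / 16² = -2.60422 eV

The excitation energy is the difference:
ΔE = E_16 - E_7
ΔE = -2.60422 - (-13.60570)
ΔE = 11.00 eV

Since this is positive, energy must be absorbed (photon absorption).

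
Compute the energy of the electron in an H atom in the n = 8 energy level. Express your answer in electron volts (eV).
-0.21 eV

The energy levels of a hydrogen-like atom are given by:
E_n = -13.6057 eV / n²

For n = 8:
E_8 = -13.6057 eV / 8²
E_8 = -13.6057 eV / 64
E_8 = -0.21 eV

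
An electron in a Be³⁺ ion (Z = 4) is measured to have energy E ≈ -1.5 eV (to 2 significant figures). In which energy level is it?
n = 12

The exact energy levels follow E_n = -13.6057 Z² / n² eV with Z = 4.

The measured value (-1.5 eV) is reported to only 2 significant figures, so we must test candidate n values and see which one matches to that precision.

Candidate energies:
  n = 10:  E = -13.6057 × 4² / 10² = -2.176912 eV
  n = 11:  E = -13.6057 × 4² / 11² = -1.799101 eV
  n = 12:  E = -13.6057 × 4² / 12² = -1.511744 eV  ← matches
  n = 13:  E = -13.6057 × 4² / 13² = -1.288114 eV
  n = 14:  E = -13.6057 × 4² / 14² = -1.110669 eV

Checking against the measurement of -1.5 eV (2 sig figs), only n = 12 agrees:
E_12 = -1.511744 eV, which rounds to -1.5 eV ✓

Therefore n = 12.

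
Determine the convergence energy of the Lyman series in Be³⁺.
217.691200 eV

The series limit corresponds to the transition from n = ∞ to n = 1.
This is the highest energy (shortest wavelength) transition in the Lyman series.

E_∞ = 0 eV
E_1 = -13.6057 × 4² / 1² = -217.691200 eV

Energy at series limit:
ΔE = E_∞ - E_1 = 0 - (-217.691200) = 217.691200 eV

This energy equals the ionization energy from the n = 1 state of Be³⁺.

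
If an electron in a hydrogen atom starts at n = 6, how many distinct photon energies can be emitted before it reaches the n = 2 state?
10

The electron can occupy levels n = 2, 3, ..., 6 during de-excitation — that is m = 6 - 2 + 1 = 5 distinct levels.

The number of distinct spectral lines equals the number of ways to choose 2 of these m levels (each pair gives one possible emission transition):

Number of lines = m(m-1)/2 = 5×4/2 = 10

These correspond to all possible transitions between the 5 levels:
6 → 5, 6 → 4, 6 → 3, 6 → 2, 5 → 4, 5 → 3, 5 → 2, 4 → 3...

Each transition produces a photon with a unique energy (and thus wavelength). This count does not depend on Z.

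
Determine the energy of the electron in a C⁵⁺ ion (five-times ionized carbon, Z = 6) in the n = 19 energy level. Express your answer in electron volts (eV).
-1.36 eV

The energy levels of a hydrogen-like atom are given by:
E_n = -13.6057 Z² / n² eV  (with Z = 6 for C⁵⁺)

For n = 19:
E_19 = -13.6057 × 6² / 19²
E_19 = -13.6057 × 36 / 361
E_19 = -1.36 eV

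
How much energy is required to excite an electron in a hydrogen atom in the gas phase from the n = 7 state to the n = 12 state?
0.18 eV

The energy levels of a hydrogen-like atom are E_n = -13.6057 eV / n².

Energy at n = 7: E_7 = -13.6057 / 7² = -0.27767 eV
Energy at n = 12: E_12 = -13.6057 / 12² = -0.09448 eV

The excitation energy is the difference:
ΔE = E_12 - E_7
ΔE = -0.09448 - (-0.27767)
ΔE = 0.18 eV

Since this is positive, energy must be absorbed (photon absorption).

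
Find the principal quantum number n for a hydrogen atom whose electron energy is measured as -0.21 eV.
n = 8

The exact energy levels follow E_n = -13.6057 eV / n².

The measured value (-0.21 eV) is reported to only 2 significant figures, so we must test candidate n values and see which one matches to that precision.

Candidate energies:
  n = 6:  E = -13.6057/6² = -0.377936 eV
  n = 7:  E = -13.6057/7² = -0.277667 eV
  n = 8:  E = -13.6057/8² = -0.212589 eV  ← matches
  n = 9:  E = -13.6057/9² = -0.167972 eV
  n = 10:  E = -13.6057/10² = -0.136057 eV

Checking against the measurement of -0.21 eV (2 sig figs), only n = 8 agrees:
E_8 = -0.212589 eV, which rounds to -0.21 eV ✓

Therefore n = 8.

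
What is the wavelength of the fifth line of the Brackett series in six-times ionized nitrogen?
37.08 nm

The lines of a series are numbered from the longest wavelength (smallest ΔE) outward; the fifth line is the transition from n = n_f + 5 to n_f.
The Brackett series has all transitions ending at n_f = 4.

For N⁶⁺ (Z = 7), the fifth line (ε-line) is the jump from n = 9 to n = 4:
E_9 = -13.6057 × 7² / 9² = -8.2306 eV
E_4 = -13.6057 × 7² / 4² = -41.6675 eV
ΔE = E_9 - E_4 = 33.4369 eV

λ = hc/E = 1239.84 eV·nm / 33.4369 eV
λ = 37.08 nm

This is the ε-line of the Brackett series in N⁶⁺.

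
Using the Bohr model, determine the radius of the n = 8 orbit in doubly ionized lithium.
1.128911 nm (or 11.289114 Å)

The Bohr radius formula is:
r_n = n² a₀ / Z

where a₀ = 0.052917721 nm is the Bohr radius.

For Li²⁺ (Z = 3) at n = 8:
r_8 = 8² × 0.052917721 nm / 3
r_8 = 64 × 0.052917721 nm / 3
r_8 = 3.3867341 nm / 3
r_8 = 1.128911 nm

The electron orbits at approximately 1.128911 nm from the nucleus.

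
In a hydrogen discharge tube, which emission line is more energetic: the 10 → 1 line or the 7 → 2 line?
10 → 1

Calculate the energy for each transition:

Transition 10 → 1:
ΔE₁ = |E_1 - E_10| = |-13.6057/1² - (-13.6057/10²)|
ΔE₁ = |-13.60570000 - (-0.13605700)| = 13.46964 eV

Transition 7 → 2:
ΔE₂ = |E_2 - E_7| = |-13.6057/2² - (-13.6057/7²)|
ΔE₂ = |-3.40142500 - (-0.27766735)| = 3.12376 eV

Since 13.46964 eV > 3.12376 eV, the transition 10 → 1 emits the more energetic photon.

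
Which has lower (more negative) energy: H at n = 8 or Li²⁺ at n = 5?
Li²⁺ at n = 5 (E = -4.89805 eV)

Using E_n = -13.6057 Z² / n² eV:

H (Z = 1) at n = 8:
E = -13.6057 × 1² / 8² = -13.6057 × 1 / 64 = -0.21258906 eV

Li²⁺ (Z = 3) at n = 5:
E = -13.6057 × 3² / 5² = -13.6057 × 9 / 25 = -4.89805200 eV

Since -4.89805200 eV < -0.21258906 eV,
Li²⁺ at n = 5 is more tightly bound (requires more energy to ionize).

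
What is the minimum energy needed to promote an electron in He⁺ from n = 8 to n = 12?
0.472 eV

The energy levels of a hydrogen-like atom are E_n = -13.6057 Z² eV / n².

Energy at n = 8: E_8 = -13.6057 × 2² / 8² = -0.850356 eV
Energy at n = 12: E_12 = -13.6057 × 2² / 12² = -0.377936 eV

The excitation energy is the difference:
ΔE = E_12 - E_8
ΔE = -0.377936 - (-0.850356)
ΔE = 0.472 eV

Since this is positive, energy must be absorbed (photon absorption).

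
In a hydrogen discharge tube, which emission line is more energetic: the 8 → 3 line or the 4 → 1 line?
4 → 1

Calculate the energy for each transition:

Transition 8 → 3:
ΔE₁ = |E_3 - E_8| = |-13.6057/3² - (-13.6057/8²)|
ΔE₁ = |-1.51174444444 - (-0.21258906250)| = 1.29915538 eV

Transition 4 → 1:
ΔE₂ = |E_1 - E_4| = |-13.6057/1² - (-13.6057/4²)|
ΔE₂ = |-13.60570000000 - (-0.85035625000)| = 12.75534375 eV

Since 12.75534375 eV > 1.29915538 eV, the transition 4 → 1 emits the more energetic photon.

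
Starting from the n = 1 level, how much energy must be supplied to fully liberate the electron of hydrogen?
13.6057 eV

The ionization energy is the energy needed to remove the electron completely (n → ∞).

For hydrogen, E_n = -13.6057 eV / n².

At n = 1: E_1 = -13.6057 / 1² = -13.6057000 eV
At n = ∞: E_∞ = 0 eV

Ionization energy = E_∞ - E_1 = 0 - (-13.6057000) = 13.6057000 eV
Ionization energy ≈ 13.6057 eV

This is also called the binding energy of the electron in state n = 1.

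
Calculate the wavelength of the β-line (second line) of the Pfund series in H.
4651.2491 nm

The lines of a series are numbered from the longest wavelength (smallest ΔE) outward; the second line is the transition from n = n_f + 2 to n_f.
The Pfund series has all transitions ending at n_f = 5.

For H, the second line (β-line) is the jump from n = 7 to n = 5:
E_7 = -13.6057 / 7² = -0.2776673469 eV
E_5 = -13.6057 / 5² = -0.5442280000 eV
ΔE = E_7 - E_5 = 0.2665606531 eV

λ = hc/E = 1239.84 eV·nm / 0.2665606531 eV
λ = 4651.2491 nm

This is the β-line of the Pfund series in H.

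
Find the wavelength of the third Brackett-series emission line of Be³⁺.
135.31 nm

The lines of a series are numbered from the longest wavelength (smallest ΔE) outward; the third line is the transition from n = n_f + 3 to n_f.
The Brackett series has all transitions ending at n_f = 4.

For Be³⁺ (Z = 4), the third line (γ-line) is the jump from n = 7 to n = 4:
E_7 = -13.6057 × 4² / 7² = -4.442678 eV
E_4 = -13.6057 × 4² / 4² = -13.605700 eV
ΔE = E_7 - E_4 = 9.163022 eV

λ = hc/E = 1239.84 eV·nm / 9.163022 eV
λ = 135.31 nm

This is the γ-line of the Brackett series in Be³⁺.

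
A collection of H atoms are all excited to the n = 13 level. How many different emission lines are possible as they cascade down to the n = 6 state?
28

The electron can occupy levels n = 6, 7, ..., 13 during de-excitation — that is m = 13 - 6 + 1 = 8 distinct levels.

The number of distinct spectral lines equals the number of ways to choose 2 of these m levels (each pair gives one possible emission transition):

Number of lines = m(m-1)/2 = 8×7/2 = 28

These correspond to all possible transitions between the 8 levels:
13 → 12, 13 → 11, 13 → 10, 13 → 9, 13 → 8, 13 → 7, 13 → 6, 12 → 11...

Each transition produces a photon with a unique energy (and thus wavelength). This count does not depend on Z.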